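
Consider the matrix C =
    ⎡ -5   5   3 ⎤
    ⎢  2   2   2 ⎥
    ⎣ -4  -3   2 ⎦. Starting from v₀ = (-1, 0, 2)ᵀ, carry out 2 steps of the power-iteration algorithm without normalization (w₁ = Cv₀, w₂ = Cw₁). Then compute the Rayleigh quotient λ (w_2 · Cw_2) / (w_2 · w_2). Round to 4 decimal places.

w1 = Cv₀ = ((-5)·(-1) + 5·0 + 3·2; 2·(-1) + 2·0 + 2·2; (-4)·(-1) + (-3)·0 + 2·2) = (11, 2, 8)
w2 = Cw1 = ((-5)·11 + 5·2 + 3·8; 2·11 + 2·2 + 2·8; (-4)·11 + (-3)·2 + 2·8) = (-21, 42, -34)
Cw2 = (213, -26, -110)
w2·Cw2 = (-21)·213 + 42·(-26) + (-34)·(-110) = -1825; w2·w2 = (-21)·(-21) + 42·42 + (-34)·(-34) = 3361
λ ≈ -1825/3361 = -0.5430

-0.5430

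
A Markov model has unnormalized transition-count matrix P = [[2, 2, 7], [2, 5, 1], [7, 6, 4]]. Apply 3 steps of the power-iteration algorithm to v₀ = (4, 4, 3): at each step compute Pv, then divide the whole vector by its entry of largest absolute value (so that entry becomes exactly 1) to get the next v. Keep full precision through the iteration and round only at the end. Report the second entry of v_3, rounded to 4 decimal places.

Pv0 = (37.00000, 31.00000, 64.00000); divide by 64.00000 → v1 = (0.57813, 0.48438, 1.00000)
Pv1 = (9.12500, 4.57813, 10.95313); divide by 10.95313 → v2 = (0.83310, 0.41797, 1.00000)
Pv2 = (9.50214, 4.75606, 12.33951); divide by 12.33951 → v3 = (0.77006, 0.38543, 1.00000)
Requested entry of v3: 3334/8650 = 0.3854

0.3854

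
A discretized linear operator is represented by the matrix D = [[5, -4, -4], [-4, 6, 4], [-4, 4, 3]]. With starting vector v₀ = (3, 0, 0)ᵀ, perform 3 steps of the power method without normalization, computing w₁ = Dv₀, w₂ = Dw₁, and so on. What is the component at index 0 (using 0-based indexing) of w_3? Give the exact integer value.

2151

w1 = Dv₀ = (15, -12, -12)
w2 = Dw1 = (171, -180, -144)
w3 = Dw2 = (2151, -2340, -1836)
The requested component of w3 is 2151.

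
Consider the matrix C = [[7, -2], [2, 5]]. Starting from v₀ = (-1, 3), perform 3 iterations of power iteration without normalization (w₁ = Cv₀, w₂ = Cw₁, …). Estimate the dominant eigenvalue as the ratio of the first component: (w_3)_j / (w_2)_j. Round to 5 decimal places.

w1 = Cv₀ = (7·(-1) + (-2)·3; 2·(-1) + 5·3) = (-13, 13)
w2 = Cw1 = (7·(-13) + (-2)·13; 2·(-13) + 5·13) = (-117, 39)
w3 = Cw2 = (-897, -39)
Ratio at component: -897 / -117 = 7.66667

7.66667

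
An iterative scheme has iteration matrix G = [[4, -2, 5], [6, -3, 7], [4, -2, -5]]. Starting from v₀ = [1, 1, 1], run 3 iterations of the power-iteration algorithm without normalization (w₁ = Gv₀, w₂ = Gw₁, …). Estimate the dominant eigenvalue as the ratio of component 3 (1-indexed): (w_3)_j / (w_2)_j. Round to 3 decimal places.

λ ≈ -5.435

w1 = Gv₀ = (7, 10, -3)
w2 = Gw1 = (-7, -9, 23)
w3 = Gw2 = (105, 146, -125)
Ratio at component: -125 / 23 = -5.435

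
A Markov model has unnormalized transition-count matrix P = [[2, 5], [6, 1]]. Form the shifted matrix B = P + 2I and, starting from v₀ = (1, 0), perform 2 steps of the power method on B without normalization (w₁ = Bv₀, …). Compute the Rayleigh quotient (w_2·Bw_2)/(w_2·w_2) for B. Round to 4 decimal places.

B = P + 2I has rows (4, 5); (6, 3)
w1 = Bv₀ = (4, 6)
w2 = Bw1 = (46, 42)
Bw2 = (394, 402)
w2·Bw2 = 35008; w2·w2 = 3880; μ ≈ 35008/3880 = 9.0227

9.0227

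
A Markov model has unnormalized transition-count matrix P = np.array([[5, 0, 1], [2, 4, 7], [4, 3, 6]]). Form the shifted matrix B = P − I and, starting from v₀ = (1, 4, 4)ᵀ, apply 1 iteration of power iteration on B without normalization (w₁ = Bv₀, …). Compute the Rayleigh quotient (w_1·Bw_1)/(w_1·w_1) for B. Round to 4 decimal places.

μ ≈ 9.3662

B = P − I has rows (4, 0, 1); (2, 3, 7); (4, 3, 5)
w1 = Bv₀ = (4·1 + 0·4 + 1·4; 2·1 + 3·4 + 7·4; 4·1 + 3·4 + 5·4) = (8, 42, 36)
Bw1 = (68, 394, 338)
w1·Bw1 = 29260; w1·w1 = 3124; μ ≈ 29260/3124 = 9.3662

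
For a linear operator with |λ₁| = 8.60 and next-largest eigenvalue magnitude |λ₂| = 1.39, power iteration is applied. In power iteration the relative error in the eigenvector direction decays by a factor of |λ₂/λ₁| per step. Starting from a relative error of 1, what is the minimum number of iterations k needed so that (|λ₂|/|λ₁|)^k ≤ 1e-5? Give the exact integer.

|λ₂/λ₁| = 1.39/8.60 = 0.16163
Need k ≥ ln(1e-5) / ln(0.16163) = -11.5129 / -1.8225 ≈ 6.317
Smallest integer k satisfying the bound: 7

7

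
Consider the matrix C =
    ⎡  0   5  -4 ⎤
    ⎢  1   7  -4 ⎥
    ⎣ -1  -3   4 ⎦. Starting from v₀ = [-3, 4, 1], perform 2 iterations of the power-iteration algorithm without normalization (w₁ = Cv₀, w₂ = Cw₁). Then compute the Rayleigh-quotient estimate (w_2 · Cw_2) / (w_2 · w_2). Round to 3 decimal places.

w1 = Cv₀ = (0·(-3) + 5·4 + (-4)·1; 1·(-3) + 7·4 + (-4)·1; (-1)·(-3) + (-3)·4 + 4·1) = (16, 21, -5)
w2 = Cw1 = (0·16 + 5·21 + (-4)·(-5); 1·16 + 7·21 + (-4)·(-5); (-1)·16 + (-3)·21 + 4·(-5)) = (125, 183, -99)
Cw2 = (1311, 1802, -1070)
w2·Cw2 = 125·1311 + 183·1802 + (-99)·(-1070) = 599571; w2·w2 = 125·125 + 183·183 + (-99)·(-99) = 58915
λ ≈ 599571/58915 = 10.177

10.177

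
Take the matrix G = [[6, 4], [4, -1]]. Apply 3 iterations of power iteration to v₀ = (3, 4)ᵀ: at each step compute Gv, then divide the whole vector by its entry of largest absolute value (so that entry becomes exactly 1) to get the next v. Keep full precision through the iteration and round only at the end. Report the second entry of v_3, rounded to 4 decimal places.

Gv0 = (34.00000, 8.00000); divide by 34.00000 → v1 = (1.00000, 0.23529)
Gv1 = (6.94118, 3.76471); divide by 6.94118 → v2 = (1.00000, 0.54237)
Gv2 = (8.16949, 3.45763); divide by 8.16949 → v3 = (1.00000, 0.42324)
Requested entry of v3: 816/1928 = 0.4232

0.4232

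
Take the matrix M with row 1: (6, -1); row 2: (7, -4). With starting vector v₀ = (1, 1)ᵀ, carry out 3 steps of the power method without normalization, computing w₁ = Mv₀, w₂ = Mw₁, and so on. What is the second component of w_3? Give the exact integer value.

97

w1 = Mv₀ = (5, 3)
w2 = Mw1 = (27, 23)
w3 = Mw2 = (139, 97)
The requested component of w3 is 97.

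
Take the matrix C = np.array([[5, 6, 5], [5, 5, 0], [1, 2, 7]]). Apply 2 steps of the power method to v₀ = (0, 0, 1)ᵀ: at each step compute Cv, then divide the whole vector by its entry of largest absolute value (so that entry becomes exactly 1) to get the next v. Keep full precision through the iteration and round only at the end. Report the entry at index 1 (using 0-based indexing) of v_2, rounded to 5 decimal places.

Cv0 = (5.000000, 0.000000, 7.000000); divide by 7.000000 → v1 = (0.714286, 0.000000, 1.000000)
Cv1 = (8.571429, 3.571429, 7.714286); divide by 8.571429 → v2 = (1.000000, 0.416667, 0.900000)
Requested entry of v2: 25/60 = 0.41667

0.41667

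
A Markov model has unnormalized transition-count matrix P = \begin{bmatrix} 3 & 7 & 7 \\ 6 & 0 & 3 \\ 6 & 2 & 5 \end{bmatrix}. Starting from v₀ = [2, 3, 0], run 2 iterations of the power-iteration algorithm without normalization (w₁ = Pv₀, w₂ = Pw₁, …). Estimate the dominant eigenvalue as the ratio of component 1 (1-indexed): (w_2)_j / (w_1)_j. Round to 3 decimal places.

10.778

w1 = Pv₀ = (27, 12, 18)
w2 = Pw1 = (291, 216, 276)
Ratio at component: 291 / 27 = 10.778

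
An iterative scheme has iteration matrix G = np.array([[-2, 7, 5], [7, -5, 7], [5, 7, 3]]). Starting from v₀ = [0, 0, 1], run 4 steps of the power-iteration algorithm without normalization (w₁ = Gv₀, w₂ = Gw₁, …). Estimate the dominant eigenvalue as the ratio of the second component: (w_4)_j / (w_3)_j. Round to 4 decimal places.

w1 = Gv₀ = ((-2)·0 + 7·0 + 5·1; 7·0 + (-5)·0 + 7·1; 5·0 + 7·0 + 3·1) = (5, 7, 3)
w2 = Gw1 = ((-2)·5 + 7·7 + 5·3; 7·5 + (-5)·7 + 7·3; 5·5 + 7·7 + 3·3) = (54, 21, 83)
w3 = Gw2 = (454, 854, 666)
w4 = Gw3 = (8400, 3570, 10246)
Ratio at component: 3570 / 854 = 4.1803

4.1803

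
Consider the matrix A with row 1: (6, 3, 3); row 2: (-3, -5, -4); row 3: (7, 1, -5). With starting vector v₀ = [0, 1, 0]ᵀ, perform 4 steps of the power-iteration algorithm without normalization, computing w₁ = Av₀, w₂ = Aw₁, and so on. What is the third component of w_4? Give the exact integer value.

618

w1 = Av₀ = (3, -5, 1)
w2 = Aw1 = (6, 12, 11)
w3 = Aw2 = (105, -122, -1)
w4 = Aw3 = (261, 299, 618)
The requested component of w4 is 618.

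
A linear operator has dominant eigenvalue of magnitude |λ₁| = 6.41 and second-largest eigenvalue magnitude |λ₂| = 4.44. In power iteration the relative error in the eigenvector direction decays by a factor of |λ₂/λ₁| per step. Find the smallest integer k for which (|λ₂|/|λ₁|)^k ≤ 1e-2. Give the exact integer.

13

|λ₂/λ₁| = 4.44/6.41 = 0.69267
Need k ≥ ln(1e-2) / ln(0.69267) = -4.6052 / -0.3672 ≈ 12.541
Smallest integer k satisfying the bound: 13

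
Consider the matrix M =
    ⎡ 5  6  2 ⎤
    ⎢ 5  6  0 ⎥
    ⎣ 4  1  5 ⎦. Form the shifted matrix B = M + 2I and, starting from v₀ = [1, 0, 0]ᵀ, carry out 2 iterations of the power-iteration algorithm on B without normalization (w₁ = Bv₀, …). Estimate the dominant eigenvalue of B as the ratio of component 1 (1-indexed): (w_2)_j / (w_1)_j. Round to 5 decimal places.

12.42857

B = M + 2I has rows (7, 6, 2); (5, 8, 0); (4, 1, 7)
w1 = Bv₀ = (7·1 + 6·0 + 2·0; 5·1 + 8·0 + 0·0; 4·1 + 1·0 + 7·0) = (7, 5, 4)
w2 = Bw1 = (7·7 + 6·5 + 2·4; 5·7 + 8·5 + 0·4; 4·7 + 1·5 + 7·4) = (87, 75, 61)
Ratio: 87/7 = 12.42857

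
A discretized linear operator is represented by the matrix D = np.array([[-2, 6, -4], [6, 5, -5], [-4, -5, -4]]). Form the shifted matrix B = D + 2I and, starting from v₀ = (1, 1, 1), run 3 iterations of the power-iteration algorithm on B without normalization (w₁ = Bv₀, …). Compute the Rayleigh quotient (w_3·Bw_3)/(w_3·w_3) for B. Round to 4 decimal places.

B = D + 2I has rows (0, 6, -4); (6, 7, -5); (-4, -5, -2)
w1 = Bv₀ = (2, 8, -11)
w2 = Bw1 = (92, 123, -26)
w3 = Bw2 = (842, 1543, -931)
Bw3 = (12982, 20508, -9221)
w3·Bw3 = 51159439; w3·w3 = 3956574; μ ≈ 51159439/3956574 = 12.9302

12.9302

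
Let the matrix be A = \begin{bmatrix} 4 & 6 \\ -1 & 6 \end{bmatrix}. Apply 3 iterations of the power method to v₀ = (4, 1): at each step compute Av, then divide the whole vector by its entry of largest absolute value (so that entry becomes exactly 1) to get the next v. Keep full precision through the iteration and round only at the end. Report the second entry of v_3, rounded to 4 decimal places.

-0.4706

Av0 = (22.00000, 2.00000); divide by 22.00000 → v1 = (1.00000, 0.09091)
Av1 = (4.54545, -0.45455); divide by 4.54545 → v2 = (1.00000, -0.10000)
Av2 = (3.40000, -1.60000); divide by 3.40000 → v3 = (1.00000, -0.47059)
Requested entry of v3: -160/340 = -0.4706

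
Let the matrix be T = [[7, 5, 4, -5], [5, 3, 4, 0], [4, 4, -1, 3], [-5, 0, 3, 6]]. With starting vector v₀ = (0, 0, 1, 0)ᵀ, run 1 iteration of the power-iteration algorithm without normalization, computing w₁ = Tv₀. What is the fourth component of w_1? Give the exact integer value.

w1 = Tv₀ = (7·0 + 5·0 + 4·1 + (-5)·0; 5·0 + 3·0 + 4·1 + 0·0; 4·0 + 4·0 + (-1)·1 + 3·0; (-5)·0 + 0·0 + 3·1 + 6·0) = (4, 4, -1, 3)
The requested component of w1 is 3.

3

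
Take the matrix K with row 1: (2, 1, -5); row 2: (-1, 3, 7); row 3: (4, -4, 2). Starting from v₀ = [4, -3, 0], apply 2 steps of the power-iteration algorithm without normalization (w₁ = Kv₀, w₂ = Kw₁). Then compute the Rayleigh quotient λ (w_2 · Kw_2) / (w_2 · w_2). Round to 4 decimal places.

w1 = Kv₀ = (2·4 + 1·(-3) + (-5)·0; (-1)·4 + 3·(-3) + 7·0; 4·4 + (-4)·(-3) + 2·0) = (5, -13, 28)
w2 = Kw1 = (2·5 + 1·(-13) + (-5)·28; (-1)·5 + 3·(-13) + 7·28; 4·5 + (-4)·(-13) + 2·28) = (-143, 152, 128)
Kw2 = (-774, 1495, -924)
w2·Kw2 = (-143)·(-774) + 152·1495 + 128·(-924) = 219650; w2·w2 = (-143)·(-143) + 152·152 + 128·128 = 59937
λ ≈ 219650/59937 = 3.6647

3.6647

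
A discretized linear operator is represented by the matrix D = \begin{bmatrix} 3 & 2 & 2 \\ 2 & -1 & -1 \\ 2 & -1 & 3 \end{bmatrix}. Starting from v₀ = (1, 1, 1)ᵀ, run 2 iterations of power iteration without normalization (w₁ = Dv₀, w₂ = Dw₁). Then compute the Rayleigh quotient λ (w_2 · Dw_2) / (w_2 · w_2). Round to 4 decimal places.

5.0136

w1 = Dv₀ = (7, 0, 4)
w2 = Dw1 = (29, 10, 26)
Dw2 = (159, 22, 126)
w2·Dw2 = 29·159 + 10·22 + 26·126 = 8107; w2·w2 = 29·29 + 10·10 + 26·26 = 1617
λ ≈ 8107/1617 = 5.0136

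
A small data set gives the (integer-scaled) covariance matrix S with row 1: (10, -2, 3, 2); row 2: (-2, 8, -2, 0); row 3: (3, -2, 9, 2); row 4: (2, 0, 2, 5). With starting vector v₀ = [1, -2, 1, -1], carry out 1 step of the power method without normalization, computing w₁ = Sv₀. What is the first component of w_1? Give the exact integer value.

15

w1 = Sv₀ = (10·1 + (-2)·(-2) + 3·1 + 2·(-1); (-2)·1 + 8·(-2) + (-2)·1 + 0·(-1); 3·1 + (-2)·(-2) + 9·1 + 2·(-1); 2·1 + 0·(-2) + 2·1 + 5·(-1)) = (15, -20, 14, -1)
The requested component of w1 is 15.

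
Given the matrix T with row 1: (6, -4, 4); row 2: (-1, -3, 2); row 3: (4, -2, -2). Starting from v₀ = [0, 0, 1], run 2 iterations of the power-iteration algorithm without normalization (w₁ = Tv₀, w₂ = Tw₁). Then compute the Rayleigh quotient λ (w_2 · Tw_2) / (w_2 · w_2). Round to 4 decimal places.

w1 = Tv₀ = (6·0 + (-4)·0 + 4·1; (-1)·0 + (-3)·0 + 2·1; 4·0 + (-2)·0 + (-2)·1) = (4, 2, -2)
w2 = Tw1 = (6·4 + (-4)·2 + 4·(-2); (-1)·4 + (-3)·2 + 2·(-2); 4·4 + (-2)·2 + (-2)·(-2)) = (8, -14, 16)
Tw2 = (168, 66, 28)
w2·Tw2 = 8·168 + (-14)·66 + 16·28 = 868; w2·w2 = 8·8 + (-14)·(-14) + 16·16 = 516
λ ≈ 868/516 = 1.6822

1.6822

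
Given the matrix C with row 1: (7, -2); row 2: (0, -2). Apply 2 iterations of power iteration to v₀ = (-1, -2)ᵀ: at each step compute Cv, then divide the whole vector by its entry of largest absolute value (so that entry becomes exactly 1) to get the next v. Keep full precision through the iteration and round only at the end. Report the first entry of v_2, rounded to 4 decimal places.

Cv0 = (-3.00000, 4.00000); divide by 4.00000 → v1 = (-0.75000, 1.00000)
Cv1 = (-7.25000, -2.00000); divide by -7.25000 → v2 = (1.00000, 0.27586)
Requested entry of v2: -29/-29 = 1.0000

1.0000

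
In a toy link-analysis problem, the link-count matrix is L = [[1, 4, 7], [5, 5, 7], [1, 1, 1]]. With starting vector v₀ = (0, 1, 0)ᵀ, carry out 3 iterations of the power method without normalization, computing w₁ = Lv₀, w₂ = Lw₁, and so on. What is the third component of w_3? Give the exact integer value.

93

w1 = Lv₀ = (1·0 + 4·1 + 7·0; 5·0 + 5·1 + 7·0; 1·0 + 1·1 + 1·0) = (4, 5, 1)
w2 = Lw1 = (1·4 + 4·5 + 7·1; 5·4 + 5·5 + 7·1; 1·4 + 1·5 + 1·1) = (31, 52, 10)
w3 = Lw2 = (309, 485, 93)
The requested component of w3 is 93.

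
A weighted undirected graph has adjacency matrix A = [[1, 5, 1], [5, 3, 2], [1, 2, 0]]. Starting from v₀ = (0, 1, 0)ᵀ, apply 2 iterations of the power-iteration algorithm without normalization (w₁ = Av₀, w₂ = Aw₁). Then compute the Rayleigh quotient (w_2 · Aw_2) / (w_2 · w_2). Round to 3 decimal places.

w1 = Av₀ = (5, 3, 2)
w2 = Aw1 = (22, 38, 11)
Aw2 = (223, 246, 98)
w2·Aw2 = 22·223 + 38·246 + 11·98 = 15332; w2·w2 = 22·22 + 38·38 + 11·11 = 2049
λ ≈ 15332/2049 = 7.483

7.483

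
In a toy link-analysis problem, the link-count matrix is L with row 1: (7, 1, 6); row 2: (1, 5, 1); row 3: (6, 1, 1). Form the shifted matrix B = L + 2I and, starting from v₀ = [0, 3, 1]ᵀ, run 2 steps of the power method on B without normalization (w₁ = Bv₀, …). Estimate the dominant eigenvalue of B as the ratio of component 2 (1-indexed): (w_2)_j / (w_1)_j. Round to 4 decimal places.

B = L + 2I has rows (9, 1, 6); (1, 7, 1); (6, 1, 3)
w1 = Bv₀ = (9, 22, 6)
w2 = Bw1 = (139, 169, 94)
Ratio: 169/22 = 7.6818

7.6818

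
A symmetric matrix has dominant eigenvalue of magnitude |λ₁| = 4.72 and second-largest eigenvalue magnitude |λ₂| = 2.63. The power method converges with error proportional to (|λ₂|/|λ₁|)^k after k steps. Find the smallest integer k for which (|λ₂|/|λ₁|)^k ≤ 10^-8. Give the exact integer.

|λ₂/λ₁| = 2.63/4.72 = 0.55720
Need k ≥ ln(10^-8) / ln(0.55720) = -18.4207 / -0.5848 ≈ 31.498
Smallest integer k satisfying the bound: 32

32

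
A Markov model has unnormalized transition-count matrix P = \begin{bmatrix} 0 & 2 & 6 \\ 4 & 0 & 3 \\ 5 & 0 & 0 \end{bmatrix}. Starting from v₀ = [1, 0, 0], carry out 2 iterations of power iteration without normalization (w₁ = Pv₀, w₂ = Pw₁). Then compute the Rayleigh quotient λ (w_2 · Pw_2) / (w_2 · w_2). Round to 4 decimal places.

w1 = Pv₀ = (0, 4, 5)
w2 = Pw1 = (38, 15, 0)
Pw2 = (30, 152, 190)
w2·Pw2 = 38·30 + 15·152 + 0·190 = 3420; w2·w2 = 38·38 + 15·15 + 0·0 = 1669
λ ≈ 3420/1669 = 2.0491

λ ≈ 2.0491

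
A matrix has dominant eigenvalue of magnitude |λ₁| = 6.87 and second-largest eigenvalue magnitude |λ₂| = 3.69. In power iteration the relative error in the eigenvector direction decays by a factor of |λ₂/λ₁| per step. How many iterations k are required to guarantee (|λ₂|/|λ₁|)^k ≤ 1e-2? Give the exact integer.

8

|λ₂/λ₁| = 3.69/6.87 = 0.53712
Need k ≥ ln(1e-2) / ln(0.53712) = -4.6052 / -0.6215 ≈ 7.409
Smallest integer k satisfying the bound: 8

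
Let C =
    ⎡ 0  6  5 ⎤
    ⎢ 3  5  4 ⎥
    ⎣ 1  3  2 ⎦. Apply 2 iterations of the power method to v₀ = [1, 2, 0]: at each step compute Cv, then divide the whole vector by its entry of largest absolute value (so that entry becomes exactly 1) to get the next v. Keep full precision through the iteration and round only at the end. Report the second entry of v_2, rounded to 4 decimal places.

1.0000

Cv0 = (12.00000, 13.00000, 7.00000); divide by 13.00000 → v1 = (0.92308, 1.00000, 0.53846)
Cv1 = (8.69231, 9.92308, 5.00000); divide by 9.92308 → v2 = (0.87597, 1.00000, 0.50388)
Requested entry of v2: 129/129 = 1.0000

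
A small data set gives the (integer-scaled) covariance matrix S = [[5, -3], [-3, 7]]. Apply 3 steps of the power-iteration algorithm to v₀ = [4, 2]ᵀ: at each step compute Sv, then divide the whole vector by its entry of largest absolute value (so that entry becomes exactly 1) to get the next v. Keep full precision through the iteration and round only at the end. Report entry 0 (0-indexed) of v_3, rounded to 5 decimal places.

1.00000

Sv0 = (14.000000, 2.000000); divide by 14.000000 → v1 = (1.000000, 0.142857)
Sv1 = (4.571429, -2.000000); divide by 4.571429 → v2 = (1.000000, -0.437500)
Sv2 = (6.312500, -6.062500); divide by 6.312500 → v3 = (1.000000, -0.960396)
Requested entry of v3: 404/404 = 1.00000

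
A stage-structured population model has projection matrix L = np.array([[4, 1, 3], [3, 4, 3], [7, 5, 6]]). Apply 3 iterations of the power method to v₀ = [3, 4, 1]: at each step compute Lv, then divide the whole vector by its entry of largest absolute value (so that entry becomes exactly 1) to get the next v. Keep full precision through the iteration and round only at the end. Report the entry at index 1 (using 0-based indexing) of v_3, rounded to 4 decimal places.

0.5519

Lv0 = (19.00000, 28.00000, 47.00000); divide by 47.00000 → v1 = (0.40426, 0.59574, 1.00000)
Lv1 = (5.21277, 6.59574, 11.80851); divide by 11.80851 → v2 = (0.44144, 0.55856, 1.00000)
Lv2 = (5.32432, 6.55856, 11.88288); divide by 11.88288 → v3 = (0.44807, 0.55193, 1.00000)
Requested entry of v3: 3640/6595 = 0.5519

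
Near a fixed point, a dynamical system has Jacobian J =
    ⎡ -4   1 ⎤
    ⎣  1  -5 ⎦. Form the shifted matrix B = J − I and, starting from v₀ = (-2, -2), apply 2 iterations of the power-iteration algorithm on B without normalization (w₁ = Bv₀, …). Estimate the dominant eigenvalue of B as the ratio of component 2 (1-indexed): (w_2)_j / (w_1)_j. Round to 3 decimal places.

B = J − I has rows (-5, 1); (1, -6)
w1 = Bv₀ = ((-5)·(-2) + 1·(-2); 1·(-2) + (-6)·(-2)) = (8, 10)
w2 = Bw1 = ((-5)·8 + 1·10; 1·8 + (-6)·10) = (-30, -52)
Ratio: -52/10 = -5.200

μ ≈ -5.200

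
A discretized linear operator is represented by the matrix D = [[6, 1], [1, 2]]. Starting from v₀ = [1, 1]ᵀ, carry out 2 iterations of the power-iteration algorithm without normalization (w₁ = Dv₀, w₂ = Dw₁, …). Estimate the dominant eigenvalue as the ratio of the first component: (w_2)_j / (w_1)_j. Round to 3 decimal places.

λ ≈ 6.429

w1 = Dv₀ = (7, 3)
w2 = Dw1 = (45, 13)
Ratio at component: 45 / 7 = 6.429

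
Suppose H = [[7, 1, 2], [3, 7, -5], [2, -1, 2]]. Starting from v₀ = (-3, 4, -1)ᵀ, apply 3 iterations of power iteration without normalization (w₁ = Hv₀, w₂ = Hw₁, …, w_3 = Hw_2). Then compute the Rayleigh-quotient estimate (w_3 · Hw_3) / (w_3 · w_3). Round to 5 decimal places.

λ ≈ 7.11832

w1 = Hv₀ = (7·(-3) + 1·4 + 2·(-1); 3·(-3) + 7·4 + (-5)·(-1); 2·(-3) + (-1)·4 + 2·(-1)) = (-19, 24, -12)
w2 = Hw1 = (7·(-19) + 1·24 + 2·(-12); 3·(-19) + 7·24 + (-5)·(-12); 2·(-19) + (-1)·24 + 2·(-12)) = (-133, 171, -86)
w3 = Hw2 = (-932, 1228, -609)
Hw3 = (-6514, 8845, -4310)
w3·Hw3 = (-932)·(-6514) + 1228·8845 + (-609)·(-4310) = 19557498; w3·w3 = (-932)·(-932) + 1228·1228 + (-609)·(-609) = 2747489
λ ≈ 19557498/2747489 = 7.11832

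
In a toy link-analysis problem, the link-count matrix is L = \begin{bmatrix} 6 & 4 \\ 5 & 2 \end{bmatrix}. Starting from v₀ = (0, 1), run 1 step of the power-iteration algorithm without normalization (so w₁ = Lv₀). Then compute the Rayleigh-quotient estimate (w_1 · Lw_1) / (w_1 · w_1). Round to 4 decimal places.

w1 = Lv₀ = (4, 2)
Lw1 = (32, 24)
w1·Lw1 = 4·32 + 2·24 = 176; w1·w1 = 4·4 + 2·2 = 20
λ ≈ 176/20 = 8.8000

λ ≈ 8.8000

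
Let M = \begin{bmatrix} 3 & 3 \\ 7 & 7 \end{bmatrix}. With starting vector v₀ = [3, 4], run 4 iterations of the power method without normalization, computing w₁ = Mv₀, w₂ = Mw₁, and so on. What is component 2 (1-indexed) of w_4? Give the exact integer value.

49000

w1 = Mv₀ = (3·3 + 3·4; 7·3 + 7·4) = (21, 49)
w2 = Mw1 = (3·21 + 3·49; 7·21 + 7·49) = (210, 490)
w3 = Mw2 = (2100, 4900)
w4 = Mw3 = (21000, 49000)
The requested component of w4 is 49000.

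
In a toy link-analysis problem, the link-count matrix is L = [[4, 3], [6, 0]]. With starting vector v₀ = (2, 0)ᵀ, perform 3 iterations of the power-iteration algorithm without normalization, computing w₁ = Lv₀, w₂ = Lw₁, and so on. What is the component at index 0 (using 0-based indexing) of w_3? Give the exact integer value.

w1 = Lv₀ = (8, 12)
w2 = Lw1 = (68, 48)
w3 = Lw2 = (416, 408)
The requested component of w3 is 416.

416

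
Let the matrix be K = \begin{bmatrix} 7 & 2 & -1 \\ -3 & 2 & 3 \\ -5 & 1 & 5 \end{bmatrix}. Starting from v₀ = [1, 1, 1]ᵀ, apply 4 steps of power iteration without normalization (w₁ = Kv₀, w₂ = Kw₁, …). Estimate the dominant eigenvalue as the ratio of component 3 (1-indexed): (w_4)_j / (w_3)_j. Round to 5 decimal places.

9.96855

w1 = Kv₀ = (8, 2, 1)
w2 = Kw1 = (59, -17, -33)
w3 = Kw2 = (412, -310, -477)
w4 = Kw3 = (2741, -3287, -4755)
Ratio at component: -4755 / -477 = 9.96855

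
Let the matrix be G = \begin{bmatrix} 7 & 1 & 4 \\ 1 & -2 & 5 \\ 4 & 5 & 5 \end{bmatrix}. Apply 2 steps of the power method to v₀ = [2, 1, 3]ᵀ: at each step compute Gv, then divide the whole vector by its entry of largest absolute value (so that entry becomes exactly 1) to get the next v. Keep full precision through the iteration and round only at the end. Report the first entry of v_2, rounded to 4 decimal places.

0.9783

Gv0 = (27.00000, 15.00000, 28.00000); divide by 28.00000 → v1 = (0.96429, 0.53571, 1.00000)
Gv1 = (11.28571, 4.89286, 11.53571); divide by 11.53571 → v2 = (0.97833, 0.42415, 1.00000)
Requested entry of v2: 316/323 = 0.9783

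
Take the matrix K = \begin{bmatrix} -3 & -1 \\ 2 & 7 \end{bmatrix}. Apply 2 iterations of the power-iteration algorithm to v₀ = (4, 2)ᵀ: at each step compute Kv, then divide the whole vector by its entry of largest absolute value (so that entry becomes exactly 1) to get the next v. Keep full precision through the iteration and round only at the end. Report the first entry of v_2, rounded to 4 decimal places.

0.1587

Kv0 = (-14.00000, 22.00000); divide by 22.00000 → v1 = (-0.63636, 1.00000)
Kv1 = (0.90909, 5.72727); divide by 5.72727 → v2 = (0.15873, 1.00000)
Requested entry of v2: 20/126 = 0.1587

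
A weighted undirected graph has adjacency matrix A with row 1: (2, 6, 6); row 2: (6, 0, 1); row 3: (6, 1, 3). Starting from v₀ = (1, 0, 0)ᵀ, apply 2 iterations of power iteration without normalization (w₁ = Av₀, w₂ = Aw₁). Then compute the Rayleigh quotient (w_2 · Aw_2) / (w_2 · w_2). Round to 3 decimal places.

λ ≈ 8.922

w1 = Av₀ = (2, 6, 6)
w2 = Aw1 = (76, 18, 36)
Aw2 = (476, 492, 582)
w2·Aw2 = 76·476 + 18·492 + 36·582 = 65984; w2·w2 = 76·76 + 18·18 + 36·36 = 7396
λ ≈ 65984/7396 = 8.922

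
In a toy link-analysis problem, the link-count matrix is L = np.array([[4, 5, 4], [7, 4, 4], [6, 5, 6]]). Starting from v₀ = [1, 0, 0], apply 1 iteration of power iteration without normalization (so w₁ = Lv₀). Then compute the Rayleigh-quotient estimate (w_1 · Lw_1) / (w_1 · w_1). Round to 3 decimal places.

w1 = Lv₀ = (4, 7, 6)
Lw1 = (75, 80, 95)
w1·Lw1 = 4·75 + 7·80 + 6·95 = 1430; w1·w1 = 4·4 + 7·7 + 6·6 = 101
λ ≈ 1430/101 = 14.158

λ ≈ 14.158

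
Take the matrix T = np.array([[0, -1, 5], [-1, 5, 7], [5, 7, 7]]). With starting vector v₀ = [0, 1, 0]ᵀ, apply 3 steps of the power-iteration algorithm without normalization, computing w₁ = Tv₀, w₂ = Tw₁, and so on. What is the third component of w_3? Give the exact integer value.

1228

w1 = Tv₀ = (0·0 + (-1)·1 + 5·0; (-1)·0 + 5·1 + 7·0; 5·0 + 7·1 + 7·0) = (-1, 5, 7)
w2 = Tw1 = (0·(-1) + (-1)·5 + 5·7; (-1)·(-1) + 5·5 + 7·7; 5·(-1) + 7·5 + 7·7) = (30, 75, 79)
w3 = Tw2 = (320, 898, 1228)
The requested component of w3 is 1228.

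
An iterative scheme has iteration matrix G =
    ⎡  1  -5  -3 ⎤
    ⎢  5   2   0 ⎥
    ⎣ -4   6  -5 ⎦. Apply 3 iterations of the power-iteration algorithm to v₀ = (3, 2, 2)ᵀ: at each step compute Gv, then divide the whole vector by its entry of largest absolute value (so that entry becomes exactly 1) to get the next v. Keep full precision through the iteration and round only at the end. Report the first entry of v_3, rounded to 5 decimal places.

0.63548

Gv0 = (-13.000000, 19.000000, -10.000000); divide by 19.000000 → v1 = (-0.684211, 1.000000, -0.526316)
Gv1 = (-4.105263, -1.421053, 11.368421); divide by 11.368421 → v2 = (-0.361111, -0.125000, 1.000000)
Gv2 = (-2.736111, -2.055556, -4.305556); divide by -4.305556 → v3 = (0.635484, 0.477419, 1.000000)
Requested entry of v3: -591/-930 = 0.63548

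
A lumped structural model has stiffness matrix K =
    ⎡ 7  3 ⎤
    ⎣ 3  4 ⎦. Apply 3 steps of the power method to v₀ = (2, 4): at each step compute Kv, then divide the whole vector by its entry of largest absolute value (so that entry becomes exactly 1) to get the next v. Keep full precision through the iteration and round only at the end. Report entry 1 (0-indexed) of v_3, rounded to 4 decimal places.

Kv0 = (26.00000, 22.00000); divide by 26.00000 → v1 = (1.00000, 0.84615)
Kv1 = (9.53846, 6.38462); divide by 9.53846 → v2 = (1.00000, 0.66935)
Kv2 = (9.00806, 5.67742); divide by 9.00806 → v3 = (1.00000, 0.63026)
Requested entry of v3: 1408/2234 = 0.6303

0.6303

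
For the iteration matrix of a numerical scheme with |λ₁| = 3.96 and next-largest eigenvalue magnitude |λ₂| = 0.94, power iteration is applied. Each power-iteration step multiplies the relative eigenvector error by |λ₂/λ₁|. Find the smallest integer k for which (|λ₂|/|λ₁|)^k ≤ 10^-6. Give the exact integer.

10

|λ₂/λ₁| = 0.94/3.96 = 0.23737
Need k ≥ ln(10^-6) / ln(0.23737) = -13.8155 / -1.4381 ≈ 9.607
Smallest integer k satisfying the bound: 10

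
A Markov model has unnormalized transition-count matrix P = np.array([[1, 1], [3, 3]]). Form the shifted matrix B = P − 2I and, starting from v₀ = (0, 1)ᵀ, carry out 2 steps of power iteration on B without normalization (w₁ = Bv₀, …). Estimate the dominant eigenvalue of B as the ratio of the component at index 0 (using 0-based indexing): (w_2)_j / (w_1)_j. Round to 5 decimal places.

0.00000

B = P − 2I has rows (-1, 1); (3, 1)
w1 = Bv₀ = ((-1)·0 + 1·1; 3·0 + 1·1) = (1, 1)
w2 = Bw1 = ((-1)·1 + 1·1; 3·1 + 1·1) = (0, 4)
Ratio: 0/1 = 0.00000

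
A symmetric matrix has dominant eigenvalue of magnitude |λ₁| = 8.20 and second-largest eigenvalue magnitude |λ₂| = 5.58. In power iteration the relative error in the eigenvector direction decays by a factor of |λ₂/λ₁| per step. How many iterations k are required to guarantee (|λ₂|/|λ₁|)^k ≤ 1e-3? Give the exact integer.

|λ₂/λ₁| = 5.58/8.20 = 0.68049
Need k ≥ ln(1e-3) / ln(0.68049) = -6.9078 / -0.3849 ≈ 17.945
Smallest integer k satisfying the bound: 18

18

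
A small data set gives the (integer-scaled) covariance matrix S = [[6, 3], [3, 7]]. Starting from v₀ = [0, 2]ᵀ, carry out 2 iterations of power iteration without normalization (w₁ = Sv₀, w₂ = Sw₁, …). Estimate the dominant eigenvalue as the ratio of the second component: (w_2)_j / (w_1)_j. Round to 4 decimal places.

λ ≈ 8.2857

w1 = Sv₀ = (6·0 + 3·2; 3·0 + 7·2) = (6, 14)
w2 = Sw1 = (6·6 + 3·14; 3·6 + 7·14) = (78, 116)
Ratio at component: 116 / 14 = 8.2857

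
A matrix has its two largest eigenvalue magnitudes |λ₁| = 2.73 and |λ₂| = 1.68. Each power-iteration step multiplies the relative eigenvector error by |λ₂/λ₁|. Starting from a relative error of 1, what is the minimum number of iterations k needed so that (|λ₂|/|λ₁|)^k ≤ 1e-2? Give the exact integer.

10

|λ₂/λ₁| = 1.68/2.73 = 0.61538
Need k ≥ ln(1e-2) / ln(0.61538) = -4.6052 / -0.4855 ≈ 9.485
Smallest integer k satisfying the bound: 10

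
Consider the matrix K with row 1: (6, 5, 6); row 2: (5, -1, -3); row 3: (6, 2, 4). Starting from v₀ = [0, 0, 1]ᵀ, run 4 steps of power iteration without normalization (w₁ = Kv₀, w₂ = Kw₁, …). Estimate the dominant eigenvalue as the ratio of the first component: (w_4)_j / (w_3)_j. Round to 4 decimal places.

λ ≈ 11.0783

w1 = Kv₀ = (6·0 + 5·0 + 6·1; 5·0 + (-1)·0 + (-3)·1; 6·0 + 2·0 + 4·1) = (6, -3, 4)
w2 = Kw1 = (6·6 + 5·(-3) + 6·4; 5·6 + (-1)·(-3) + (-3)·4; 6·6 + 2·(-3) + 4·4) = (45, 21, 46)
w3 = Kw2 = (651, 66, 496)
w4 = Kw3 = (7212, 1701, 6022)
Ratio at component: 7212 / 651 = 11.0783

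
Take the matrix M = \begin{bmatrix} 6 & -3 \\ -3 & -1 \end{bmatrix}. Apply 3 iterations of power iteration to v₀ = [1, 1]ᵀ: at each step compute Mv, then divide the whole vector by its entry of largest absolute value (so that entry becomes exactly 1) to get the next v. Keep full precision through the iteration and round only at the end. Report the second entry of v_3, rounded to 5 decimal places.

Mv0 = (3.000000, -4.000000); divide by -4.000000 → v1 = (-0.750000, 1.000000)
Mv1 = (-7.500000, 1.250000); divide by -7.500000 → v2 = (1.000000, -0.166667)
Mv2 = (6.500000, -2.833333); divide by 6.500000 → v3 = (1.000000, -0.435897)
Requested entry of v3: -85/195 = -0.43590

-0.43590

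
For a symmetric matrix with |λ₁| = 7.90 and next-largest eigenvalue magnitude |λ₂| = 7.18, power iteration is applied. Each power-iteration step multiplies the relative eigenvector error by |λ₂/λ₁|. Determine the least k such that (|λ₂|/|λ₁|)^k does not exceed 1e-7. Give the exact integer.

169

|λ₂/λ₁| = 7.18/7.90 = 0.90886
Need k ≥ ln(1e-7) / ln(0.90886) = -16.1181 / -0.0956 ≈ 168.664
Smallest integer k satisfying the bound: 169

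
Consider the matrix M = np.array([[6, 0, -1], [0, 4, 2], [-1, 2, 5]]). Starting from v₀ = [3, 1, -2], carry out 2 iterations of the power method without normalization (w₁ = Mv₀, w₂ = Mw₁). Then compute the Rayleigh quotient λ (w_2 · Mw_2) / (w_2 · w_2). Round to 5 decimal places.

w1 = Mv₀ = (6·3 + 0·1 + (-1)·(-2); 0·3 + 4·1 + 2·(-2); (-1)·3 + 2·1 + 5·(-2)) = (20, 0, -11)
w2 = Mw1 = (6·20 + 0·0 + (-1)·(-11); 0·20 + 4·0 + 2·(-11); (-1)·20 + 2·0 + 5·(-11)) = (131, -22, -75)
Mw2 = (861, -238, -550)
w2·Mw2 = 131·861 + (-22)·(-238) + (-75)·(-550) = 159277; w2·w2 = 131·131 + (-22)·(-22) + (-75)·(-75) = 23270
λ ≈ 159277/23270 = 6.84474

6.84474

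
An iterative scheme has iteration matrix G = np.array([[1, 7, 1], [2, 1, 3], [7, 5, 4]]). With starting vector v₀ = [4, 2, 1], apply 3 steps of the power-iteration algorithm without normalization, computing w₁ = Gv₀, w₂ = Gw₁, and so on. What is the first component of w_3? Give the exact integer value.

w1 = Gv₀ = (19, 13, 42)
w2 = Gw1 = (152, 177, 366)
w3 = Gw2 = (1757, 1579, 3413)
The requested component of w3 is 1757.

1757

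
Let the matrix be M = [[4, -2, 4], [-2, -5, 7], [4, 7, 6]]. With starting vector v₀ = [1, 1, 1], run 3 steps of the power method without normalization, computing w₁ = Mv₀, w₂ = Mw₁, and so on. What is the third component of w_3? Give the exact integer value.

1873

w1 = Mv₀ = (6, 0, 17)
w2 = Mw1 = (92, 107, 126)
w3 = Mw2 = (658, 163, 1873)
The requested component of w3 is 1873.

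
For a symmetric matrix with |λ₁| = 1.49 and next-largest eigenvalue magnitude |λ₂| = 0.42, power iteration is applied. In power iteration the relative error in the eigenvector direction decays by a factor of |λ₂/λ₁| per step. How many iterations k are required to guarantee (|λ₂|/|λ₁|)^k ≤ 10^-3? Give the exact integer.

|λ₂/λ₁| = 0.42/1.49 = 0.28188
Need k ≥ ln(10^-3) / ln(0.28188) = -6.9078 / -1.2663 ≈ 5.455
Smallest integer k satisfying the bound: 6

6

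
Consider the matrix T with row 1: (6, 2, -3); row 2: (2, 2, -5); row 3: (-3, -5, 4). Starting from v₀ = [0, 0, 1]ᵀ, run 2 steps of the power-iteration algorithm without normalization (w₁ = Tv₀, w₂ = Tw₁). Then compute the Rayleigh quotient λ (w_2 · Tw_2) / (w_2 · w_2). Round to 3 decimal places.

λ ≈ 10.740

w1 = Tv₀ = (6·0 + 2·0 + (-3)·1; 2·0 + 2·0 + (-5)·1; (-3)·0 + (-5)·0 + 4·1) = (-3, -5, 4)
w2 = Tw1 = (6·(-3) + 2·(-5) + (-3)·4; 2·(-3) + 2·(-5) + (-5)·4; (-3)·(-3) + (-5)·(-5) + 4·4) = (-40, -36, 50)
Tw2 = (-462, -402, 500)
w2·Tw2 = (-40)·(-462) + (-36)·(-402) + 50·500 = 57952; w2·w2 = (-40)·(-40) + (-36)·(-36) + 50·50 = 5396
λ ≈ 57952/5396 = 10.740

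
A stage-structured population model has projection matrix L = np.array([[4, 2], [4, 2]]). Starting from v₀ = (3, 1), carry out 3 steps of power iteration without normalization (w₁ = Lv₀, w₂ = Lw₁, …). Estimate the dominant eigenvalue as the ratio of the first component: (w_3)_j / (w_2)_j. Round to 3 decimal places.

6.000

w1 = Lv₀ = (14, 14)
w2 = Lw1 = (84, 84)
w3 = Lw2 = (504, 504)
Ratio at component: 504 / 84 = 6.000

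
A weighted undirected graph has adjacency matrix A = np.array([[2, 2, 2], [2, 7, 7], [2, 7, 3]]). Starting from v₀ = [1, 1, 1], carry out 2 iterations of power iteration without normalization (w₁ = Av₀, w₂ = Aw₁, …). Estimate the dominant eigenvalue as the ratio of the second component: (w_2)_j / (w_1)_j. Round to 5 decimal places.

w1 = Av₀ = (6, 16, 12)
w2 = Aw1 = (68, 208, 160)
Ratio at component: 208 / 16 = 13.00000

λ ≈ 13.00000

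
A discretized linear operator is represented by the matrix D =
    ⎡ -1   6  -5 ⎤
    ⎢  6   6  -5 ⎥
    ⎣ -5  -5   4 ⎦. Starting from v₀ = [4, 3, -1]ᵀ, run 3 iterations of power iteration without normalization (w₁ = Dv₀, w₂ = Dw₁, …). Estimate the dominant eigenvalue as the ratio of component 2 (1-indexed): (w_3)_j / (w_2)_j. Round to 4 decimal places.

14.7614

w1 = Dv₀ = ((-1)·4 + 6·3 + (-5)·(-1); 6·4 + 6·3 + (-5)·(-1); (-5)·4 + (-5)·3 + 4·(-1)) = (19, 47, -39)
w2 = Dw1 = ((-1)·19 + 6·47 + (-5)·(-39); 6·19 + 6·47 + (-5)·(-39); (-5)·19 + (-5)·47 + 4·(-39)) = (458, 591, -486)
w3 = Dw2 = (5518, 8724, -7189)
Ratio at component: 8724 / 591 = 14.7614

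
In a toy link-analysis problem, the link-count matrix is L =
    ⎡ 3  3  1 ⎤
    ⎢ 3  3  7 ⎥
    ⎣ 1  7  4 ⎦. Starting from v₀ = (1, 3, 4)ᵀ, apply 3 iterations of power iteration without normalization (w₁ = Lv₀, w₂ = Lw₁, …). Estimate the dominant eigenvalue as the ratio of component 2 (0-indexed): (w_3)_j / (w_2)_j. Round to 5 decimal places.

w1 = Lv₀ = (3·1 + 3·3 + 1·4; 3·1 + 3·3 + 7·4; 1·1 + 7·3 + 4·4) = (16, 40, 38)
w2 = Lw1 = (3·16 + 3·40 + 1·38; 3·16 + 3·40 + 7·38; 1·16 + 7·40 + 4·38) = (206, 434, 448)
w3 = Lw2 = (2368, 5056, 5036)
Ratio at component: 5036 / 448 = 11.24107

11.24107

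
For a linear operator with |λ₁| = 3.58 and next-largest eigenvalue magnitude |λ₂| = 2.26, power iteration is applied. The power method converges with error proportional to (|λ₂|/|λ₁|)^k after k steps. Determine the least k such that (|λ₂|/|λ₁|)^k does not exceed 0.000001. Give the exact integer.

|λ₂/λ₁| = 2.26/3.58 = 0.63128
Need k ≥ ln(0.000001) / ln(0.63128) = -13.8155 / -0.4600 ≈ 30.034
Smallest integer k satisfying the bound: 31

31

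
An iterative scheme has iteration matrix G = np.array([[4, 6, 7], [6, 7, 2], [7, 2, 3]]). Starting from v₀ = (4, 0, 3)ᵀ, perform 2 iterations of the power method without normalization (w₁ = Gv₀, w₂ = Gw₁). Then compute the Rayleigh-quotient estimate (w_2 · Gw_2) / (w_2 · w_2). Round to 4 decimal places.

14.8867

w1 = Gv₀ = (37, 30, 37)
w2 = Gw1 = (587, 506, 430)
Gw2 = (8394, 7924, 6411)
w2·Gw2 = 587·8394 + 506·7924 + 430·6411 = 11693552; w2·w2 = 587·587 + 506·506 + 430·430 = 785505
λ ≈ 11693552/785505 = 14.8867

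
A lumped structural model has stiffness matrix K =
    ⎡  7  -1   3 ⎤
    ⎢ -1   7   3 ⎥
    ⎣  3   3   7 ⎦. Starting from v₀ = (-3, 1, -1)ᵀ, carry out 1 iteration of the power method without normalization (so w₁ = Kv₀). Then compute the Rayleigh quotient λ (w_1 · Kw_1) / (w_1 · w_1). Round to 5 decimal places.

w1 = Kv₀ = (7·(-3) + (-1)·1 + 3·(-1); (-1)·(-3) + 7·1 + 3·(-1); 3·(-3) + 3·1 + 7·(-1)) = (-25, 7, -13)
Kw1 = (-221, 35, -145)
w1·Kw1 = (-25)·(-221) + 7·35 + (-13)·(-145) = 7655; w1·w1 = (-25)·(-25) + 7·7 + (-13)·(-13) = 843
λ ≈ 7655/843 = 9.08066

9.08066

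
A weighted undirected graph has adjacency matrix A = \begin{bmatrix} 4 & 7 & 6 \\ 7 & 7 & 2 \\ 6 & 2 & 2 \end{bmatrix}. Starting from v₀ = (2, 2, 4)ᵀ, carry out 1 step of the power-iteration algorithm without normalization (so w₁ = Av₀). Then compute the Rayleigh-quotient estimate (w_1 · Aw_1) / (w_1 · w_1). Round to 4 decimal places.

w1 = Av₀ = (4·2 + 7·2 + 6·4; 7·2 + 7·2 + 2·4; 6·2 + 2·2 + 2·4) = (46, 36, 24)
Aw1 = (580, 622, 396)
w1·Aw1 = 46·580 + 36·622 + 24·396 = 58576; w1·w1 = 46·46 + 36·36 + 24·24 = 3988
λ ≈ 58576/3988 = 14.6881

λ ≈ 14.6881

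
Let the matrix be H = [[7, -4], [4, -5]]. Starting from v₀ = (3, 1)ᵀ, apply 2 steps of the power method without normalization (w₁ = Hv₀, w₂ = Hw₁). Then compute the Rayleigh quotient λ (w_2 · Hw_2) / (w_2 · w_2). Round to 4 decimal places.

w1 = Hv₀ = (17, 7)
w2 = Hw1 = (91, 33)
Hw2 = (505, 199)
w2·Hw2 = 91·505 + 33·199 = 52522; w2·w2 = 91·91 + 33·33 = 9370
λ ≈ 52522/9370 = 5.6053

5.6053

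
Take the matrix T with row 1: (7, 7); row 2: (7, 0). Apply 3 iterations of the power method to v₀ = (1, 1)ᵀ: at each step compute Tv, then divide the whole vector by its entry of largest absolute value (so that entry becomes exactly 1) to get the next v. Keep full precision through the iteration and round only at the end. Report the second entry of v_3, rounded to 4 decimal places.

0.6000

Tv0 = (14.00000, 7.00000); divide by 14.00000 → v1 = (1.00000, 0.50000)
Tv1 = (10.50000, 7.00000); divide by 10.50000 → v2 = (1.00000, 0.66667)
Tv2 = (11.66667, 7.00000); divide by 11.66667 → v3 = (1.00000, 0.60000)
Requested entry of v3: 1029/1715 = 0.6000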